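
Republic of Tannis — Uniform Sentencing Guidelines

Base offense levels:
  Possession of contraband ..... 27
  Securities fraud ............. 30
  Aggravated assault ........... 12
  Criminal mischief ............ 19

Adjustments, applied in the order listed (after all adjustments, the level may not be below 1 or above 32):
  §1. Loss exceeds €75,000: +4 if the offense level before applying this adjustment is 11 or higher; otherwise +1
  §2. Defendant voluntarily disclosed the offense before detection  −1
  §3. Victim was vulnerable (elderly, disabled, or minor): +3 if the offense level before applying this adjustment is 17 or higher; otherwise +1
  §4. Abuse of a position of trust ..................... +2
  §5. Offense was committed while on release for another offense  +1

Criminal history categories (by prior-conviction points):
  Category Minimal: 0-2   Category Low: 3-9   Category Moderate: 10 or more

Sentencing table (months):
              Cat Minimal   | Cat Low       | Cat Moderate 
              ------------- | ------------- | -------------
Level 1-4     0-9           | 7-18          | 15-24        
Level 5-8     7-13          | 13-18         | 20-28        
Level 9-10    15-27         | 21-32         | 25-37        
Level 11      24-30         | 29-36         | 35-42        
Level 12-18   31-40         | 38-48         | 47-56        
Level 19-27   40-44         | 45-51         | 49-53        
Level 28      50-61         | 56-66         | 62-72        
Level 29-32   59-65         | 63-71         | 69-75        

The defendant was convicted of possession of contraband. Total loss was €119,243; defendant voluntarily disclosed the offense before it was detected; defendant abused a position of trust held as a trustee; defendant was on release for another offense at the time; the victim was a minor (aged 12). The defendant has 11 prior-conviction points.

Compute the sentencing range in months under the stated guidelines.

69-75 months

Base offense level for possession of contraband: 27.
§1 applies (level before this adjustment is 27 ≥ 11, so +4): 27 + 4 = 31.
§2 applies: 31 − 1 = 30.
§3 applies (level before this adjustment is 30 ≥ 17, so +3): 30 + 3 = 33.
§4 applies: 33 + 2 = 35.
§5 applies: 35 + 1 = 36.
Level 36 exceeds the maximum of 32; capped at 32.
Final offense level: 32.
Criminal history: 11 prior points → Category Moderate (10+).
Level 32 falls in the 29-32 band.
Grid: Level 29-32 × Category Moderate = 69-75 months.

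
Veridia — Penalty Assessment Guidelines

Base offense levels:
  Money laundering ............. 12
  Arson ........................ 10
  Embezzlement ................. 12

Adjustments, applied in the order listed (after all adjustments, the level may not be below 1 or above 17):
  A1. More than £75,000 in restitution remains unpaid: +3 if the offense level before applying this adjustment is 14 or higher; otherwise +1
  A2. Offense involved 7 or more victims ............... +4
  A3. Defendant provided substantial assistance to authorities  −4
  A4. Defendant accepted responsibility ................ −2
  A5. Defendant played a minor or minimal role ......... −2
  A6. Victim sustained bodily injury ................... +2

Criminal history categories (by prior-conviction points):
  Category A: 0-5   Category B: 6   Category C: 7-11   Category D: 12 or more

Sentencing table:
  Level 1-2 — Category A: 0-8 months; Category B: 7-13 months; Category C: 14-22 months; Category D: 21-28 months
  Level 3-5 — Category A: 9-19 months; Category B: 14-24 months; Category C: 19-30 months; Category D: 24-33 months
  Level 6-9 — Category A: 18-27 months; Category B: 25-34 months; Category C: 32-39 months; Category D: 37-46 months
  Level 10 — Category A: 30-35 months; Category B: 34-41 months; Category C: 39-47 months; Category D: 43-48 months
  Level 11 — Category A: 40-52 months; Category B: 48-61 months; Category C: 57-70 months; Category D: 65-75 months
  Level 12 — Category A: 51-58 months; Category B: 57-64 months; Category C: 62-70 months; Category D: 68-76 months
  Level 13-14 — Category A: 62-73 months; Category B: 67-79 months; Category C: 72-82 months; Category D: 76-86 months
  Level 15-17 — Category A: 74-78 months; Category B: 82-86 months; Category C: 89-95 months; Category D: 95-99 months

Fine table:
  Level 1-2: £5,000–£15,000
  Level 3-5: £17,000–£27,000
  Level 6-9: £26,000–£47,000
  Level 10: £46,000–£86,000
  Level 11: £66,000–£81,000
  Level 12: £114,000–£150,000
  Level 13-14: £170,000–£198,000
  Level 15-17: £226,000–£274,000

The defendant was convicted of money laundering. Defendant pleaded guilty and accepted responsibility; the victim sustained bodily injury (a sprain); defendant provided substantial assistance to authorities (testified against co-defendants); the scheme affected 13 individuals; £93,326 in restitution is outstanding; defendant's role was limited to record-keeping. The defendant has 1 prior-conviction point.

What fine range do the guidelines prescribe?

Base offense level for money laundering: 12.
A1 applies (level before this adjustment is 12 < 14, so +1): 12 + 1 = 13.
A2 applies: 13 + 4 = 17.
A3 applies: 17 − 4 = 13.
A4 applies: 13 − 2 = 11.
A5 applies: 11 − 2 = 9.
A6 applies: 9 + 2 = 11.
Final offense level: 11.
Level 11 falls in the 11 band.
Fine table: Level 11 → £66,000–£81,000.

£66,000–£81,000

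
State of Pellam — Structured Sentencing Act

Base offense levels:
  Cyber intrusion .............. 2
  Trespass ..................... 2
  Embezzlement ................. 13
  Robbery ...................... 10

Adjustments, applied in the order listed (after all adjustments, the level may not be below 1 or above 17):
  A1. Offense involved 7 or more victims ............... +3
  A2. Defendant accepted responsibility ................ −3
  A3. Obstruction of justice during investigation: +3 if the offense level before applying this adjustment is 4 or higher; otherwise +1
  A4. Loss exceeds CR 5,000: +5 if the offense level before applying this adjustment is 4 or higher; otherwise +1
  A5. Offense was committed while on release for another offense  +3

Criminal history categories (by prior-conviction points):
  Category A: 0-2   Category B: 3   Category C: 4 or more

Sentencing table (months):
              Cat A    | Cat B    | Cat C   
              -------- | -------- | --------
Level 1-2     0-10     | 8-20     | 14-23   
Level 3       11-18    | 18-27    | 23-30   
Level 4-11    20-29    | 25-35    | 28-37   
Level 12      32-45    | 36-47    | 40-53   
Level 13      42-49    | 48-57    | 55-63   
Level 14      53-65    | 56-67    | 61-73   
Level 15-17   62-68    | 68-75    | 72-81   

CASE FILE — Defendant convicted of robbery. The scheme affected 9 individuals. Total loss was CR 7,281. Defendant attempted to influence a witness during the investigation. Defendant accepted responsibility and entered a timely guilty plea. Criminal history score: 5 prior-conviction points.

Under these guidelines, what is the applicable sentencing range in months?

Base offense level for robbery: 10.
A1 applies: 10 + 3 = 13.
A2 applies: 13 − 3 = 10.
A3 applies (level before this adjustment is 10 ≥ 4, so +3): 10 + 3 = 13.
A4 applies (level before this adjustment is 13 ≥ 4, so +5): 13 + 5 = 18.
A5 does not apply.
Level 18 exceeds the maximum of 17; capped at 17.
Final offense level: 17.
Criminal history: 5 prior points → Category C (4+).
Level 17 falls in the 15-17 band.
Grid: Level 15-17 × Category C = 72-81 months.

72-81 months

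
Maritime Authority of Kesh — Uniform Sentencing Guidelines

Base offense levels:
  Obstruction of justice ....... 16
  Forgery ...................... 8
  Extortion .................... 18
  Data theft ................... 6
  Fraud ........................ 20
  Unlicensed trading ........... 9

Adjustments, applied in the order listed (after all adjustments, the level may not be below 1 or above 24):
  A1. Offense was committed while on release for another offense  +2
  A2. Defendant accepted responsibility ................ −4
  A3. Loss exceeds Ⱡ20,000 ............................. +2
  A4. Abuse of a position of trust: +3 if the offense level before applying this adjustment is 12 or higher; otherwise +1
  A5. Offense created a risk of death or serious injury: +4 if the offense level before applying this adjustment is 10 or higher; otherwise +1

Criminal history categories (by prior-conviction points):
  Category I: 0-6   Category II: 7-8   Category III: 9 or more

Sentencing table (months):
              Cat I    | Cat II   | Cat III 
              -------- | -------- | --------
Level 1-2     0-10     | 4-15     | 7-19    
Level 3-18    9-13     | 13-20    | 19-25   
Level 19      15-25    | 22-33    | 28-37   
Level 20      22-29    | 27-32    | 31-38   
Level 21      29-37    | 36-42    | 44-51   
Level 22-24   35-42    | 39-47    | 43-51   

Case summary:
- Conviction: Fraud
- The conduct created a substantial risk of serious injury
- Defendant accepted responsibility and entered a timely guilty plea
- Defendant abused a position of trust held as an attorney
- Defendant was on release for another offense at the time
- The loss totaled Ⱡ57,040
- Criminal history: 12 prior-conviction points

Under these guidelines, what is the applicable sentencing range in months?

43-51 months

Base offense level for fraud: 20.
A1 applies: 20 + 2 = 22.
A2 applies: 22 − 4 = 18.
A3 applies: 18 + 2 = 20.
A4 applies (level before this adjustment is 20 ≥ 12, so +3): 20 + 3 = 23.
A5 applies (level before this adjustment is 23 ≥ 10, so +4): 23 + 4 = 27.
Level 27 exceeds the maximum of 24; capped at 24.
Final offense level: 24.
Criminal history: 12 prior points → Category III (9+).
Level 24 falls in the 22-24 band.
Grid: Level 22-24 × Category III = 43-51 months.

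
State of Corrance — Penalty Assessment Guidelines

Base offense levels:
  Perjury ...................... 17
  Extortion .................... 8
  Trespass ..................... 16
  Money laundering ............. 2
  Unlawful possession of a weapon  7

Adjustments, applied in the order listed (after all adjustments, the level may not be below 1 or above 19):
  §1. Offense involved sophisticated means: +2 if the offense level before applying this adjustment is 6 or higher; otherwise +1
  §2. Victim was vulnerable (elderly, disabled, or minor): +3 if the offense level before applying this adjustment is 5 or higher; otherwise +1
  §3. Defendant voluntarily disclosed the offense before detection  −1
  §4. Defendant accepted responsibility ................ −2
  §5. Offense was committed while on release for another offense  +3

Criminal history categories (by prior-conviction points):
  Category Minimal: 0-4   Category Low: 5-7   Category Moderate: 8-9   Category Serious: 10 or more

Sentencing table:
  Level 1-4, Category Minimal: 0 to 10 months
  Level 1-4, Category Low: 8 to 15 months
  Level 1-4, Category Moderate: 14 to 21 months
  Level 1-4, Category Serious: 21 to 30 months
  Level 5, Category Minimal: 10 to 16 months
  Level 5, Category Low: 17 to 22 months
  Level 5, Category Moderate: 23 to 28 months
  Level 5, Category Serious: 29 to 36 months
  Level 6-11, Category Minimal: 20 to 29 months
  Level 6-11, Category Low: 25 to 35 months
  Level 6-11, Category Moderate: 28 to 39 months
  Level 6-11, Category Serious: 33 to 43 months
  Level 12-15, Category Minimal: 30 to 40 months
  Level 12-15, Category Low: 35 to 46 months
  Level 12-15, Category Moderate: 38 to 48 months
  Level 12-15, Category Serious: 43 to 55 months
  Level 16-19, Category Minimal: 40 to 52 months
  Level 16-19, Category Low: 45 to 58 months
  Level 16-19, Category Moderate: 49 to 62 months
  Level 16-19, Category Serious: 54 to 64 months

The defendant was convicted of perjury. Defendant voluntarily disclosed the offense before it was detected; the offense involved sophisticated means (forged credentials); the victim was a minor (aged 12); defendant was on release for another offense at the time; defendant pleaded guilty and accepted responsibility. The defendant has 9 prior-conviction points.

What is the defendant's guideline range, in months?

Base offense level for perjury: 17.
§1 applies (level before this adjustment is 17 ≥ 6, so +2): 17 + 2 = 19.
§2 applies (level before this adjustment is 19 ≥ 5, so +3): 19 + 3 = 22.
§3 applies: 22 − 1 = 21.
§4 applies: 21 − 2 = 19.
§5 applies: 19 + 3 = 22.
Level 22 exceeds the maximum of 19; capped at 19.
Final offense level: 19.
Criminal history: 9 prior points → Category Moderate (8-9).
Level 19 falls in the 16-19 band.
Grid: Level 16-19 × Category Moderate = 49-62 months.

49-62 months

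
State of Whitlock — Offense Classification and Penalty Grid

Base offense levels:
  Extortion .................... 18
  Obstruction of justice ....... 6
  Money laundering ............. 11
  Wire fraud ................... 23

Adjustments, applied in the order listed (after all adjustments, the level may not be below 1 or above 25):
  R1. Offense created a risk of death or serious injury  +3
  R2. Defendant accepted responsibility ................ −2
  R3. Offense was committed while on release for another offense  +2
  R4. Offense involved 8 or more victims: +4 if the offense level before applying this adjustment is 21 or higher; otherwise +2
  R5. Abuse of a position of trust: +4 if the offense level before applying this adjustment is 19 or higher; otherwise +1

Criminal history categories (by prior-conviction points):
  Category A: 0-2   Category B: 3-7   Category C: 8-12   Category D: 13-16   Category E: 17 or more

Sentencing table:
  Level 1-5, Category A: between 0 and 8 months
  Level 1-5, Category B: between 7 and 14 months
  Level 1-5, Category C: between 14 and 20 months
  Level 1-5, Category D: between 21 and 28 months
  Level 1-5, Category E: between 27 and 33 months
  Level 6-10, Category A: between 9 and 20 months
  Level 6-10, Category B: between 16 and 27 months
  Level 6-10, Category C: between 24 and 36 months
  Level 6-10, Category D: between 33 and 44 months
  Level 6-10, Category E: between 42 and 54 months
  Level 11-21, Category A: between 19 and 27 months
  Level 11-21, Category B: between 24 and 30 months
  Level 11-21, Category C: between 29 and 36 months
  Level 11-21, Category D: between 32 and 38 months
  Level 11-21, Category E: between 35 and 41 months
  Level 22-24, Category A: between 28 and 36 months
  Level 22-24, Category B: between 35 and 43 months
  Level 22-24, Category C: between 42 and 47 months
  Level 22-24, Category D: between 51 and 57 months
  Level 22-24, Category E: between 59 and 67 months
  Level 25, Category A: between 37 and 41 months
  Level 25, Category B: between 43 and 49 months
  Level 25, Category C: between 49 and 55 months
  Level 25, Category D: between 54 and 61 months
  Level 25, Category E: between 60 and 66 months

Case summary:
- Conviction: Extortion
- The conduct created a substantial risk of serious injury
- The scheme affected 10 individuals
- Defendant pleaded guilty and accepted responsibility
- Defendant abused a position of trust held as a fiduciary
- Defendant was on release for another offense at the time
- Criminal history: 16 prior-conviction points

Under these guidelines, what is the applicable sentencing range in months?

54-61 months

Base offense level for extortion: 18.
R1 applies: 18 + 3 = 21.
R2 applies: 21 − 2 = 19.
R3 applies: 19 + 2 = 21.
R4 applies (level before this adjustment is 21 ≥ 21, so +4): 21 + 4 = 25.
R5 applies (level before this adjustment is 25 ≥ 19, so +4): 25 + 4 = 29.
Level 29 exceeds the maximum of 25; capped at 25.
Final offense level: 25.
Criminal history: 16 prior points → Category D (13-16).
Level 25 falls in the 25 band.
Grid: Level 25 × Category D = 54-61 months.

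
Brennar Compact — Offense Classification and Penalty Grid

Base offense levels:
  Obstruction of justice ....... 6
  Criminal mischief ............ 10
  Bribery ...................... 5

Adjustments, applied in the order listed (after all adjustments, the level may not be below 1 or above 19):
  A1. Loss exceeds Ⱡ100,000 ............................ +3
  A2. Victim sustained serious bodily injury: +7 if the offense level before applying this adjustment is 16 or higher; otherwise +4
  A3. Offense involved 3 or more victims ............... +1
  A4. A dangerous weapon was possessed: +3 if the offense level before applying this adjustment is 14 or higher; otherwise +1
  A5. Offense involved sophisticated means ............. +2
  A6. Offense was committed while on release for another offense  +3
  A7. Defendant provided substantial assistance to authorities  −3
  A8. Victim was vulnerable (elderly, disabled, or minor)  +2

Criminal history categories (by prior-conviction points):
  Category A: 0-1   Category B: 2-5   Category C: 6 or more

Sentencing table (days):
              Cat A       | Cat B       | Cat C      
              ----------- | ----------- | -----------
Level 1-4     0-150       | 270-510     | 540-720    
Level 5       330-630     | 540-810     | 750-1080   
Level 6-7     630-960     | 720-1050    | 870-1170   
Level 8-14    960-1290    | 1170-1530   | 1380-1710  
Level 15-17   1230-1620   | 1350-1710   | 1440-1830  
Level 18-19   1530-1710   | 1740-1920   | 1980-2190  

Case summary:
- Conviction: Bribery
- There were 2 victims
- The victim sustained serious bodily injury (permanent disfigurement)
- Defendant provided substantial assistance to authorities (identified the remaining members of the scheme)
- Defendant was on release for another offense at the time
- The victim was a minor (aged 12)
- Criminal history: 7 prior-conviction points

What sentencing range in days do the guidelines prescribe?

1380-1710 days

Base offense level for bribery: 5.
A1 does not apply.
A2 applies (level before this adjustment is 5 < 16, so +4): 5 + 4 = 9.
A5 does not apply.
A6 applies: 9 + 3 = 12.
A7 applies: 12 − 3 = 9.
A8 applies: 9 + 2 = 11.
Final offense level: 11.
Criminal history: 7 prior points → Category C (6+).
Level 11 falls in the 8-14 band.
Grid: Level 8-14 × Category C = 1380-1710 days.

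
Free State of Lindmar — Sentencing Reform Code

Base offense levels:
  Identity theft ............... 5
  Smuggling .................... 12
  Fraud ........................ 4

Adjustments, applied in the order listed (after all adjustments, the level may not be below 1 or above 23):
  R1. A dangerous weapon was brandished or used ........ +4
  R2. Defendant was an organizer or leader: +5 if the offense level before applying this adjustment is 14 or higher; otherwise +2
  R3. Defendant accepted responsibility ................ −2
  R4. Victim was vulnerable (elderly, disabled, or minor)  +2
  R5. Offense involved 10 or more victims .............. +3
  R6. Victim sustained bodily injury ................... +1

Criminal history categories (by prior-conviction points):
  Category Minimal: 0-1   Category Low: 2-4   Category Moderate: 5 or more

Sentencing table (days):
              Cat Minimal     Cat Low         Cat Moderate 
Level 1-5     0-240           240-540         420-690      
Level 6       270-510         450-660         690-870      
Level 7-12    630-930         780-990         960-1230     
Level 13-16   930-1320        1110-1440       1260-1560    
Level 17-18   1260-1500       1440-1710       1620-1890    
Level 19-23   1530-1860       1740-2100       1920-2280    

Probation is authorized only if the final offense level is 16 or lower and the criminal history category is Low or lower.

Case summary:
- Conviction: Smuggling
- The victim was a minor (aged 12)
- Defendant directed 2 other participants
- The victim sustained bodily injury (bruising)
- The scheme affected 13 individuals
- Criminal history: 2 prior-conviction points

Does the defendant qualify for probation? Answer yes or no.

Base offense level for smuggling: 12.
R1 does not apply.
R2 applies (level before this adjustment is 12 < 14, so +2): 12 + 2 = 14.
R3 does not apply.
R4 applies: 14 + 2 = 16.
R5 applies: 16 + 3 = 19.
R6 applies: 19 + 1 = 20.
Final offense level: 20.
Criminal history: 2 prior points → Category Low (2-4).
Level 20 falls in the 19-23 band.
Grid: Level 19-23 × Category Low = 1740-2100 days.
Probation check: level 20 > 16 and category Low ≤ Low → not eligible.

No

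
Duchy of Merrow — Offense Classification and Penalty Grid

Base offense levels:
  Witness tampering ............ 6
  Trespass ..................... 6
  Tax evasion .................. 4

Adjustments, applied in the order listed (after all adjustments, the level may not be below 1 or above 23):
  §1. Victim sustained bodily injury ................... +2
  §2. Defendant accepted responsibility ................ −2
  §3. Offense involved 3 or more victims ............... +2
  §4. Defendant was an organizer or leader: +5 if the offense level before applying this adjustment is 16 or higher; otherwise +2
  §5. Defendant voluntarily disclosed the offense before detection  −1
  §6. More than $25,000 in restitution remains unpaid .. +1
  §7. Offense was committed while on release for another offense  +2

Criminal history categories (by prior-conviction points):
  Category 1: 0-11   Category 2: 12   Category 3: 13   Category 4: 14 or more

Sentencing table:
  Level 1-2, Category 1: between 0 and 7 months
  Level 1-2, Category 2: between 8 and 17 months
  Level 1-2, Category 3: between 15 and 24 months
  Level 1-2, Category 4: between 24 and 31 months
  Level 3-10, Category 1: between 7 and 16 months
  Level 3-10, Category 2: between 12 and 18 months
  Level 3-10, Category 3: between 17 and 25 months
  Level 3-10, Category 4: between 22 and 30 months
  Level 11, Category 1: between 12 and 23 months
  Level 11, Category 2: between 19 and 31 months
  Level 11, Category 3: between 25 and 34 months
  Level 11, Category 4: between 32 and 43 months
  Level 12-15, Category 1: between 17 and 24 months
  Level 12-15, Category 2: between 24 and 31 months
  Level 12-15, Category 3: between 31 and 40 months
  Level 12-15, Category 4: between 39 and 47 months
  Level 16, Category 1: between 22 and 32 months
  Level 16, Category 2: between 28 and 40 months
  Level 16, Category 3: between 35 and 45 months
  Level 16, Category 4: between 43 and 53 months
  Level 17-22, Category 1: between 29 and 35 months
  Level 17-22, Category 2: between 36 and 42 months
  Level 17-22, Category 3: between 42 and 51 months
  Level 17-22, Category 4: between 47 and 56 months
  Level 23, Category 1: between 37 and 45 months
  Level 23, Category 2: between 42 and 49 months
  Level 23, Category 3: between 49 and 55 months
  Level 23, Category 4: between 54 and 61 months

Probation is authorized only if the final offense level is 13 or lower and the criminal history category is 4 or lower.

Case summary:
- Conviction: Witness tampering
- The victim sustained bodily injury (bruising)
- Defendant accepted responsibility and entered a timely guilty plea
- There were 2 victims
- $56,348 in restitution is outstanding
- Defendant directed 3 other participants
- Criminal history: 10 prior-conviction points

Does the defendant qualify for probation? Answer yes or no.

Yes

Base offense level for witness tampering: 6.
§1 applies: 6 + 2 = 8.
§2 applies: 8 − 2 = 6.
§3 does not apply.
§4 applies (level before this adjustment is 6 < 16, so +2): 6 + 2 = 8.
§5 does not apply.
§6 applies: 8 + 1 = 9.
Final offense level: 9.
Criminal history: 10 prior points → Category 1 (0-11).
Level 9 falls in the 3-10 band.
Grid: Level 3-10 × Category 1 = 7-16 months.
Probation check: level 9 ≤ 13 and category 1 ≤ 4 → eligible.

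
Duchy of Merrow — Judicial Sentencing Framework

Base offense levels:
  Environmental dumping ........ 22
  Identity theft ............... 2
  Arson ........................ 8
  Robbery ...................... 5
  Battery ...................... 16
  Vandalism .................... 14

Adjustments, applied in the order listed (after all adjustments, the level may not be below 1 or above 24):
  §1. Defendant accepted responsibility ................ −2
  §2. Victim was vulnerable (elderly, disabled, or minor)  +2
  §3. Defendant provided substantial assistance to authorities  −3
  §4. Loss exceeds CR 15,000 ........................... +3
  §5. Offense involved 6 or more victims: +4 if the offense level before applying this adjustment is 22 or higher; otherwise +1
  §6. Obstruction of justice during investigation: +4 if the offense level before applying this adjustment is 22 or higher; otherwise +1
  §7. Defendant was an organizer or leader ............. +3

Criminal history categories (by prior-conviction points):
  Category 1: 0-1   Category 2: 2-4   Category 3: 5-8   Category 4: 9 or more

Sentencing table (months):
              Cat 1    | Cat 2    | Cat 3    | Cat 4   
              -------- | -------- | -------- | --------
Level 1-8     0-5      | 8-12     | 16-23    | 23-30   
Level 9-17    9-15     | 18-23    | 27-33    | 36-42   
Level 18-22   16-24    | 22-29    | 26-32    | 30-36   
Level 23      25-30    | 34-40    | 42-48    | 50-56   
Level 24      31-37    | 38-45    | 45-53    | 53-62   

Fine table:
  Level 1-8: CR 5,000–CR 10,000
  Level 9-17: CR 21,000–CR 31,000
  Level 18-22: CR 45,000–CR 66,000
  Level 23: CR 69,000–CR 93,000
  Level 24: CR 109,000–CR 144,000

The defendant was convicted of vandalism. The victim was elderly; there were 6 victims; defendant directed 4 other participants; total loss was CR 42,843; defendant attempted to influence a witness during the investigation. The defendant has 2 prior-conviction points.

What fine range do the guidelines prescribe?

Base offense level for vandalism: 14.
§2 applies: 14 + 2 = 16.
§3 does not apply.
§4 applies: 16 + 3 = 19.
§5 applies (level before this adjustment is 19 < 22, so +1): 19 + 1 = 20.
§6 applies (level before this adjustment is 20 < 22, so +1): 20 + 1 = 21.
§7 applies: 21 + 3 = 24.
Final offense level: 24.
Level 24 falls in the 24 band.
Fine table: Level 24 → CR 109,000–CR 144,000.

CR 109,000–CR 144,000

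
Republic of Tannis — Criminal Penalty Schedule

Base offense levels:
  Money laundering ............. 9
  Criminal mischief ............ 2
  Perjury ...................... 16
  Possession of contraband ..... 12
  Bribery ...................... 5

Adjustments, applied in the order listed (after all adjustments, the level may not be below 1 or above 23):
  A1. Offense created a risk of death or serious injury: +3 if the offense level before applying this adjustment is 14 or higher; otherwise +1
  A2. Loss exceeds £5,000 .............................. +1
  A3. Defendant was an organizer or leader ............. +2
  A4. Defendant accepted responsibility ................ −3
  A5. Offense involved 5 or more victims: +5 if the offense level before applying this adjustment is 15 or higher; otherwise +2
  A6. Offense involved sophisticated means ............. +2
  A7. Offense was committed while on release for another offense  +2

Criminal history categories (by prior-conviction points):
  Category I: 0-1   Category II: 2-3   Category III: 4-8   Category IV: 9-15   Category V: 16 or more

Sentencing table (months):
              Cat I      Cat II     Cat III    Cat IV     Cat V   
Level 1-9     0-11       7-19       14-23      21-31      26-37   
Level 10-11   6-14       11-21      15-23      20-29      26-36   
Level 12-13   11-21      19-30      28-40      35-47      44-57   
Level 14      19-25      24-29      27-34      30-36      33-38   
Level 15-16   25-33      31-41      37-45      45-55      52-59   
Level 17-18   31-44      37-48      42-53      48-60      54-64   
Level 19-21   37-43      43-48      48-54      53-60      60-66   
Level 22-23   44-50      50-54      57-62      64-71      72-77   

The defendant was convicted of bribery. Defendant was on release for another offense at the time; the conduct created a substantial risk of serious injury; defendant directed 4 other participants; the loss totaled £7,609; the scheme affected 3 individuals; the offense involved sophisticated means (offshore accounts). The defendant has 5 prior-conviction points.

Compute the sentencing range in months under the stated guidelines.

Base offense level for bribery: 5.
A1 applies (level before this adjustment is 5 < 14, so +1): 5 + 1 = 6.
A2 applies: 6 + 1 = 7.
A3 applies: 7 + 2 = 9.
A4 does not apply.
A5 does not apply.
A6 applies: 9 + 2 = 11.
A7 applies: 11 + 2 = 13.
Final offense level: 13.
Criminal history: 5 prior points → Category III (4-8).
Level 13 falls in the 12-13 band.
Grid: Level 12-13 × Category III = 28-40 months.

28-40 months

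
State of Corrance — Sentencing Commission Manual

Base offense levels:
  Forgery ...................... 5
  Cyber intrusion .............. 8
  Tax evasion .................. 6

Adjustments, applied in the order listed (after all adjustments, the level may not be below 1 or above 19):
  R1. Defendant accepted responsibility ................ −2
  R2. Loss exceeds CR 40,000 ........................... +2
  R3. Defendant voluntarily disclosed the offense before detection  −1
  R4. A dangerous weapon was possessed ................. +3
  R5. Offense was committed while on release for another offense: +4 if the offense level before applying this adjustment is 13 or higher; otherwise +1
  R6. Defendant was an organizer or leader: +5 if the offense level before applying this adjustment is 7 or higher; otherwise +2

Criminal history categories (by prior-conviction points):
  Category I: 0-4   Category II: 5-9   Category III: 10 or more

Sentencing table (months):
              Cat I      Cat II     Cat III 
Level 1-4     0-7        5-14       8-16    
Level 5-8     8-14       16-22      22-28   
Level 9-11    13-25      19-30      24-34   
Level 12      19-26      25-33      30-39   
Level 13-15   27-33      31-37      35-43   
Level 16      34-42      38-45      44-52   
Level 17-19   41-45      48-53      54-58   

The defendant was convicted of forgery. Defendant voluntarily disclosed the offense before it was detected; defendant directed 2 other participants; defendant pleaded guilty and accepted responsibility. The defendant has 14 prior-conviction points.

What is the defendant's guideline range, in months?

8-16 months

Base offense level for forgery: 5.
R1 applies: 5 − 2 = 3.
R3 applies: 3 − 1 = 2.
R4 does not apply.
R6 applies (level before this adjustment is 2 < 7, so +2): 2 + 2 = 4.
Final offense level: 4.
Criminal history: 14 prior points → Category III (10+).
Level 4 falls in the 1-4 band.
Grid: Level 1-4 × Category III = 8-16 months.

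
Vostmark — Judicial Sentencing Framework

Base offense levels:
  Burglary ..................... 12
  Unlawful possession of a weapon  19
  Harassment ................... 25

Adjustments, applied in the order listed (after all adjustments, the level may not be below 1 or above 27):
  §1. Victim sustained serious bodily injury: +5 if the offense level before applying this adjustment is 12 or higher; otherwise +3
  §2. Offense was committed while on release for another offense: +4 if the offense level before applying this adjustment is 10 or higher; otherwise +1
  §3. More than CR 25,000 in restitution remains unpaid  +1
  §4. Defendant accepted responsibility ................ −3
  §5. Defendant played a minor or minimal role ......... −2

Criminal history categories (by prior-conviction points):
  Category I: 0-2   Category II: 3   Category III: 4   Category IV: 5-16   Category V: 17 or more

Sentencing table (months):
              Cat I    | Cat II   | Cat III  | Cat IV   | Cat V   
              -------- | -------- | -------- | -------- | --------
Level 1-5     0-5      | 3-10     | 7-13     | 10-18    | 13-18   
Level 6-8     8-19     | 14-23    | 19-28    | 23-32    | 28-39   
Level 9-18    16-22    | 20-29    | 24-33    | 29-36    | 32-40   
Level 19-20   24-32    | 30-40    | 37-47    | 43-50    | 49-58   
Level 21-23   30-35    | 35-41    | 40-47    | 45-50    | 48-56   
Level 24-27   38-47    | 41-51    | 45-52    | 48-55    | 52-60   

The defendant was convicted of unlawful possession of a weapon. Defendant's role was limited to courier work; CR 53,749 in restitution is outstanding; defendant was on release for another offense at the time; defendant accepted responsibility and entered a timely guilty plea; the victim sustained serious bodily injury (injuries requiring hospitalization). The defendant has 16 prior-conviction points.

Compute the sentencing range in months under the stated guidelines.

Base offense level for unlawful possession of a weapon: 19.
§1 applies (level before this adjustment is 19 ≥ 12, so +5): 19 + 5 = 24.
§2 applies (level before this adjustment is 24 ≥ 10, so +4): 24 + 4 = 28.
§3 applies: 28 + 1 = 29.
§4 applies: 29 − 3 = 26.
§5 applies: 26 − 2 = 24.
Final offense level: 24.
Criminal history: 16 prior points → Category IV (5-16).
Level 24 falls in the 24-27 band.
Grid: Level 24-27 × Category IV = 48-55 months.

48-55 months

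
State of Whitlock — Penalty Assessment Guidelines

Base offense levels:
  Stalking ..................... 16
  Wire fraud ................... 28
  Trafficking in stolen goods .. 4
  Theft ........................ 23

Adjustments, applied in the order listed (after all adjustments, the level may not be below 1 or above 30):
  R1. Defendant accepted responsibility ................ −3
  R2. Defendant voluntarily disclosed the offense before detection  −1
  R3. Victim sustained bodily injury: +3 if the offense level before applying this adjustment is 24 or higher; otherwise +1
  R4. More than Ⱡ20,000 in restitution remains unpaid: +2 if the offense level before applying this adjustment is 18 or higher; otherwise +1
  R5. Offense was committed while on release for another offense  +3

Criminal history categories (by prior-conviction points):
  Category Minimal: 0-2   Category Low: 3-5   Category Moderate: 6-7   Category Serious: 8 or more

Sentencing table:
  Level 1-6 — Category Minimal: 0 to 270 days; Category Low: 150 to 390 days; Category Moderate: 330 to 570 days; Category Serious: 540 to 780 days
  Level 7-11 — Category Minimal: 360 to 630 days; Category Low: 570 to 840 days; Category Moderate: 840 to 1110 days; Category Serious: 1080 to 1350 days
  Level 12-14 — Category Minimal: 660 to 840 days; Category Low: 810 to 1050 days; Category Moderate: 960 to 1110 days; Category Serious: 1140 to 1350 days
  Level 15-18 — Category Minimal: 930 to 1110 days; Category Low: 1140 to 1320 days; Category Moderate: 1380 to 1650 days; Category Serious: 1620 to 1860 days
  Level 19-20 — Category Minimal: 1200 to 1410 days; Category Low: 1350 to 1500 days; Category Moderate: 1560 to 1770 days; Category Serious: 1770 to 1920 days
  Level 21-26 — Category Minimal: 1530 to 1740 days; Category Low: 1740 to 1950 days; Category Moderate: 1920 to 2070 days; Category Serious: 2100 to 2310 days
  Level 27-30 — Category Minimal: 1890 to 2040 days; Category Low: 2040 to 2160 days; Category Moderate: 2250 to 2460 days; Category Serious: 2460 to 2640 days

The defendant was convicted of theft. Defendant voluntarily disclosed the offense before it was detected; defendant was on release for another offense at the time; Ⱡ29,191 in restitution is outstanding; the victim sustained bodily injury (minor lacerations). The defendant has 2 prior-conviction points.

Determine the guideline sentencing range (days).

1890-2040 days

Base offense level for theft: 23.
R1 does not apply.
R2 applies: 23 − 1 = 22.
R3 applies (level before this adjustment is 22 < 24, so +1): 22 + 1 = 23.
R4 applies (level before this adjustment is 23 ≥ 18, so +2): 23 + 2 = 25.
R5 applies: 25 + 3 = 28.
Final offense level: 28.
Criminal history: 2 prior points → Category Minimal (0-2).
Level 28 falls in the 27-30 band.
Grid: Level 27-30 × Category Minimal = 1890-2040 days.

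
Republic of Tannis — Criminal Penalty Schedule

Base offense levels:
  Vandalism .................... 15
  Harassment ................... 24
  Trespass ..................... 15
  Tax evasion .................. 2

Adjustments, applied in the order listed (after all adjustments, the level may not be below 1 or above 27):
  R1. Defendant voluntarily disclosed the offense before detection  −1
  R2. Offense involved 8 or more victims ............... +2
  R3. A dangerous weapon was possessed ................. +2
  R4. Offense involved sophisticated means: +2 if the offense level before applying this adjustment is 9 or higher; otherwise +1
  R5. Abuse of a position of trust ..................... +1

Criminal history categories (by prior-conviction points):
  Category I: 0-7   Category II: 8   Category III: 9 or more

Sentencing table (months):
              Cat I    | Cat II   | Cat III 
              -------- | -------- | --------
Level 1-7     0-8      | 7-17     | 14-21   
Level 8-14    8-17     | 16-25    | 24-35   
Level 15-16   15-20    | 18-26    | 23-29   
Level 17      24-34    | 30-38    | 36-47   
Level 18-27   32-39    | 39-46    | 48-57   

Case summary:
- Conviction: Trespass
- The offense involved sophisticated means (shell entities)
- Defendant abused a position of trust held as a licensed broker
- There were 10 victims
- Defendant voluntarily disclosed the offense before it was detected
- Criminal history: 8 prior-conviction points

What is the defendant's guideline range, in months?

Base offense level for trespass: 15.
R1 applies: 15 − 1 = 14.
R2 applies: 14 + 2 = 16.
R3 does not apply.
R4 applies (level before this adjustment is 16 ≥ 9, so +2): 16 + 2 = 18.
R5 applies: 18 + 1 = 19.
Final offense level: 19.
Criminal history: 8 prior points → Category II (8).
Level 19 falls in the 18-27 band.
Grid: Level 18-27 × Category II = 39-46 months.

39-46 months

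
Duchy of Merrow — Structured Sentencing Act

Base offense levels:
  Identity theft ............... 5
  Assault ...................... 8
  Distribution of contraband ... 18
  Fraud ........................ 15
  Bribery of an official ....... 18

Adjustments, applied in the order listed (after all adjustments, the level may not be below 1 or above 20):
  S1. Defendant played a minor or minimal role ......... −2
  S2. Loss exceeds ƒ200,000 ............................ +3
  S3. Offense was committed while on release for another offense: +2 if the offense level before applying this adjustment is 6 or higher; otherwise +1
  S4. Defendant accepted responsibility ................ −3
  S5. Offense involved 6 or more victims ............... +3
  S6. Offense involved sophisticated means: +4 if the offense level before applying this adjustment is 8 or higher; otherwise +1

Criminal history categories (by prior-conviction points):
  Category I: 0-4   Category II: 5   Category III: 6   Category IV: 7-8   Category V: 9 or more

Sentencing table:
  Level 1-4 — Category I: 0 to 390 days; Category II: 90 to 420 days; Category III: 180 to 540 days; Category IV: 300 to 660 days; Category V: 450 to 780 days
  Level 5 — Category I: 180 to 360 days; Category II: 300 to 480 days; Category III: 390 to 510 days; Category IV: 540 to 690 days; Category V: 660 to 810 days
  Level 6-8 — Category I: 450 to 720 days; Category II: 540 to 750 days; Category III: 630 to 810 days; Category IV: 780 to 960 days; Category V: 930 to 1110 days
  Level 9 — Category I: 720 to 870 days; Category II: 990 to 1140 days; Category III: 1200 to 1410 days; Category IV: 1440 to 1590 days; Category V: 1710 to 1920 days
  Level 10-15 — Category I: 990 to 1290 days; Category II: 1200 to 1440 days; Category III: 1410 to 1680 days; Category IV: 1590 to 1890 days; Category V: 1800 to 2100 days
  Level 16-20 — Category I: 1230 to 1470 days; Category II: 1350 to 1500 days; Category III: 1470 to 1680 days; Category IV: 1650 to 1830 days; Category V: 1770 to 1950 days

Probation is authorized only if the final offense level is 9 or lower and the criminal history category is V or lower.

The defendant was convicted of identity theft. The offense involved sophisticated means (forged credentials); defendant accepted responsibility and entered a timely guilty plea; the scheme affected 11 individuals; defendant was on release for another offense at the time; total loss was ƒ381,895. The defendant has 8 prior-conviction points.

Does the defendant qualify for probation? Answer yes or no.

Base offense level for identity theft: 5.
S2 applies: 5 + 3 = 8.
S3 applies (level before this adjustment is 8 ≥ 6, so +2): 8 + 2 = 10.
S4 applies: 10 − 3 = 7.
S5 applies: 7 + 3 = 10.
S6 applies (level before this adjustment is 10 ≥ 8, so +4): 10 + 4 = 14.
Final offense level: 14.
Criminal history: 8 prior points → Category IV (7-8).
Level 14 falls in the 10-15 band.
Grid: Level 10-15 × Category IV = 1590-1890 days.
Probation check: level 14 > 9 and category IV ≤ V → not eligible.

No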